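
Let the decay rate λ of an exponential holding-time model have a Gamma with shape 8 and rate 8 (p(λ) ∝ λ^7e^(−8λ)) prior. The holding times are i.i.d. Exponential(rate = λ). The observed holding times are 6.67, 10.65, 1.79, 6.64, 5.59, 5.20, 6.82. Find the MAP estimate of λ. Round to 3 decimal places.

The Exponential(rate=λ) likelihood is ∝ λ^n e^(−λΣtᵢ). Here n = 7 and Σtᵢ = 6.67 + 10.65 + 1.79 + 6.64 + 5.59 + 5.20 + 6.82 = 43.36.
Posterior ∝ λ^7e^(−8λ) · λ^7e^(−43.36λ) = λ^14e^(−51.36λ), i.e. Gamma(15, 51.36).
Mode = (a−1)/b = 14/51.36 ≈ 0.273.

λ̂_MAP = 0.273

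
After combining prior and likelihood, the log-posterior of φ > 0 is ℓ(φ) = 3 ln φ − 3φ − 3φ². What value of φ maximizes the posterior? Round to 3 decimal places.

φ̂_MAP = 0.500

ℓ'(φ) = 3/φ − 3 − 6φ. Setting this to zero and multiplying by φ: 6φ² + 3φ − 3 = 0.
φ = (−3 + √(3² + 4·6·3)) / (2·6) = (−3 + √81) / 12 = (−3 + 9)/12 = 1/2.
ℓ''(φ) = −3/φ² − 6 < 0, confirming a maximum.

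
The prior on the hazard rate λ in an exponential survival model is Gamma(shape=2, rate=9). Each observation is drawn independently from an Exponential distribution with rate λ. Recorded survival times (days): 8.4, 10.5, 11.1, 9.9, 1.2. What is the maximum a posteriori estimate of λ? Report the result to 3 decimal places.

λ̂_MAP = 0.120

The Exponential(rate=λ) likelihood is ∝ λ^n e^(−λΣtᵢ). Here n = 5 and Σtᵢ = 8.4 + 10.5 + 11.1 + 9.9 + 1.2 = 41.1.
Posterior ∝ λe^(−9λ) · λ^5e^(−41.1λ) = λ^6e^(−50.1λ), i.e. Gamma(7, 50.1).
Mode = (a−1)/b = 6/50.1 ≈ 0.120.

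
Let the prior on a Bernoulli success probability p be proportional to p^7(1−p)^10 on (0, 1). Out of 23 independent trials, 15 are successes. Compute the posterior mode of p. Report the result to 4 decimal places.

p̂_MAP = 0.5500

The prior density ∝ p^7(1−p)^10 is the kernel of Beta(8, 11).
Data: 15 successes in 23 trials. The binomial likelihood contributes p^15(1−p)^8, so the posterior is Beta(8+15, 11+8) = Beta(23, 19).
For Beta(a, b) with a, b > 1 the mode is (a−1)/(a+b−2) = 22/40 ≈ 0.5500.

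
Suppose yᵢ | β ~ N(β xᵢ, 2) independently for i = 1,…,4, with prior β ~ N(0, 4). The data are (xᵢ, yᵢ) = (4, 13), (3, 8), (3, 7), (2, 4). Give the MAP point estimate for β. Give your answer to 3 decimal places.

log p(β | y) = −Σ(yᵢ − βxᵢ)²/(2·2) − β²/(2·4) + const.
Setting the derivative to zero: Σxᵢ(yᵢ − βxᵢ)/2 − β/4 = 0, so β = Σxᵢyᵢ / (Σxᵢ² + σ²/τ²).
Σxᵢyᵢ = 4·13 + 3·8 + 3·7 + 2·4 = 105; Σxᵢ² = 38; σ²/τ² = 0.5.
β̂_MAP = 105 / (38 + 0.5) = 105/38.5 ≈ 2.727.

β̂_MAP = 2.727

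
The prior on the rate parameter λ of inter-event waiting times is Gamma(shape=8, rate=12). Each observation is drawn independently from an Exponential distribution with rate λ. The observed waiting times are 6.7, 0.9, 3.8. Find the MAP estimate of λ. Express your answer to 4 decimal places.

The Exponential(rate=λ) likelihood is ∝ λ^n e^(−λΣtᵢ). Here n = 3 and Σtᵢ = 6.7 + 0.9 + 3.8 = 11.4.
Posterior ∝ λ^7e^(−12λ) · λ^3e^(−11.4λ) = λ^10e^(−23.4λ), i.e. Gamma(11, 23.4).
Mode = (a−1)/b = 10/23.4 ≈ 0.4274.

λ̂_MAP = 0.4274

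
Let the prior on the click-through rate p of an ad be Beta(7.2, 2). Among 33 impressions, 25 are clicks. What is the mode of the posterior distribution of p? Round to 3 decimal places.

Prior: Beta(7.2, 2).
Data: 25 successes in 33 trials. The binomial likelihood contributes p^25(1−p)^8, so the posterior is Beta(7.2+25, 2+8) = Beta(32.2, 10).
For Beta(a, b) with a, b > 1 the mode is (a−1)/(a+b−2) = 31.2/40.2 ≈ 0.776.

p̂_MAP = 0.776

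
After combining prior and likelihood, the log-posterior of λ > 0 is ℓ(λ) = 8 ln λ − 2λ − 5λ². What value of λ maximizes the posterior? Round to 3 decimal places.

ℓ'(λ) = 8/λ − 2 − 10λ. Setting this to zero and multiplying by λ: 10λ² + 2λ − 8 = 0.
λ = (−2 + √(2² + 4·10·8)) / (2·10) = (−2 + √324) / 20 = (−2 + 18)/20 = 4/5.
ℓ''(λ) = −8/λ² − 10 < 0, confirming a maximum.

λ̂_MAP = 0.800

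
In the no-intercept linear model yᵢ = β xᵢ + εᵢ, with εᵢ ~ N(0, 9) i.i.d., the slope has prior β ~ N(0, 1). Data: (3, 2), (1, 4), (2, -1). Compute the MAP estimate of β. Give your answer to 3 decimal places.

β̂_MAP = 0.348

log p(β | y) = −Σ(yᵢ − βxᵢ)²/(2·9) − β²/(2·1) + const.
Setting the derivative to zero: Σxᵢ(yᵢ − βxᵢ)/9 − β/1 = 0, so β = Σxᵢyᵢ / (Σxᵢ² + σ²/τ²).
Σxᵢyᵢ = 3·2 + 1·4 + 2·(-1) = 8; Σxᵢ² = 14; σ²/τ² = 9.
β̂_MAP = 8 / (14 + 9) = 8/23 ≈ 0.348.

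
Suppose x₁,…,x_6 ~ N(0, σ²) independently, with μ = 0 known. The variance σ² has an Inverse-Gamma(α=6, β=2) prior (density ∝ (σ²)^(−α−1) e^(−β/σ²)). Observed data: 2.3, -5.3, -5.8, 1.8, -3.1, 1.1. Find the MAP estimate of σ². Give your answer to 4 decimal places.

σ̂²_MAP = 4.2540

Sum of squared deviations about the known mean: SS = (2.3−0)² + (-5.3−0)² + (-5.8−0)² + (1.8−0)² + (-3.1−0)² + (1.1−0)² = 81.08.
The Normal likelihood contributes (σ²)^(−n/2) exp(−SS/(2σ²)), so the posterior is Inverse-Gamma(α + n/2, β + SS/2) = Inverse-Gamma(9, 42.54).
The mode of Inverse-Gamma(a, b) is b/(a+1) = 42.54/10 ≈ 4.2540.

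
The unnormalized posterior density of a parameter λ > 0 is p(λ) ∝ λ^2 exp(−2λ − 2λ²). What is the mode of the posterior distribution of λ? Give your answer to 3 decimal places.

λ̂_MAP = 0.500

ℓ'(λ) = 2/λ − 2 − 4λ. Setting this to zero and multiplying by λ: 4λ² + 2λ − 2 = 0.
λ = (−2 + √(2² + 4·4·2)) / (2·4) = (−2 + √36) / 8 = (−2 + 6)/8 = 1/2.
ℓ''(λ) = −2/λ² − 4 < 0, confirming a maximum.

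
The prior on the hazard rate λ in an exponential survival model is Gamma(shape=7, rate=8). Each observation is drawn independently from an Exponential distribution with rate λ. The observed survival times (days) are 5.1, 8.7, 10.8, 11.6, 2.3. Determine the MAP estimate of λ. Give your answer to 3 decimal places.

The Exponential(rate=λ) likelihood is ∝ λ^n e^(−λΣtᵢ). Here n = 5 and Σtᵢ = 5.1 + 8.7 + 10.8 + 11.6 + 2.3 = 38.5.
Posterior ∝ λ^6e^(−8λ) · λ^5e^(−38.5λ) = λ^11e^(−46.5λ), i.e. Gamma(12, 46.5).
Mode = (a−1)/b = 11/46.5 ≈ 0.237.

λ̂_MAP = 0.237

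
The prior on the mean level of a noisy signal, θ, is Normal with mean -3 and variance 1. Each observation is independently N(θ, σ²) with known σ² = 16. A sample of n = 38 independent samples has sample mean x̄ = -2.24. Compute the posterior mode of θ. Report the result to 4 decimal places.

n = 38, x̄ = -2.24.
For a Normal prior and Normal likelihood with known variance, the posterior is Normal; its mode equals its mean, the precision-weighted average.
Prior precision 1/σ₀² = 1/1 = 1; data precision n/σ² = 38/16 = 2.375.
θ̂ = (1·(-3) + 2.375·(-2.24)) / (1 + 2.375) = (-8.32)/3.375 = -1664/675 ≈ -2.4652.

θ̂_MAP = -2.4652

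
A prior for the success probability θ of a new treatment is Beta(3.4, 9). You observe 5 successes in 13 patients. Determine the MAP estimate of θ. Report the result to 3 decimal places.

θ̂_MAP = 0.316

Prior: Beta(3.4, 9).
Data: 5 successes in 13 trials. The binomial likelihood contributes θ^5(1−θ)^8, so the posterior is Beta(3.4+5, 9+8) = Beta(8.4, 17).
For Beta(a, b) with a, b > 1 the mode is (a−1)/(a+b−2) = 7.4/23.4 ≈ 0.316.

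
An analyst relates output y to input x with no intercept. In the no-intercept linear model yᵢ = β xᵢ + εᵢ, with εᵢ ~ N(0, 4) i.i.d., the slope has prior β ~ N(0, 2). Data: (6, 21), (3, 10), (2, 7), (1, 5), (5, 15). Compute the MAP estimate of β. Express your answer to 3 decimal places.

β̂_MAP = 3.247

log p(β | y) = −Σ(yᵢ − βxᵢ)²/(2·4) − β²/(2·2) + const.
Setting the derivative to zero: Σxᵢ(yᵢ − βxᵢ)/4 − β/2 = 0, so β = Σxᵢyᵢ / (Σxᵢ² + σ²/τ²).
Σxᵢyᵢ = 6·21 + 3·10 + 2·7 + 1·5 + 5·15 = 250; Σxᵢ² = 75; σ²/τ² = 2.
β̂_MAP = 250 / (75 + 2) = 250/77 ≈ 3.247.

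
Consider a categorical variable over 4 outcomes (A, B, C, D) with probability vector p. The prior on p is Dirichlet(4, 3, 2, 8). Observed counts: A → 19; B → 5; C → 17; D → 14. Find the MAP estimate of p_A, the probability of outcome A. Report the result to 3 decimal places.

The posterior is Dirichlet(αᵢ + nᵢ) = Dirichlet(23, 8, 19, 22).
For a Dirichlet(a₁,…,a_K) with all aᵢ > 1, the mode has j-th component (aⱼ − 1)/(Σaᵢ − K).
Here Σaᵢ = 72 and K = 4, so p_A = (23 − 1)/(72 − 4) = 22/68 ≈ 0.324.

MAP estimate of p_A = 0.324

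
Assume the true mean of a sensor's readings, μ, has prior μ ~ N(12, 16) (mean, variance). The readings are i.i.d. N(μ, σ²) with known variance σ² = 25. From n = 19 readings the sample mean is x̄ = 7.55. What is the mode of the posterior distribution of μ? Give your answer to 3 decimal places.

μ̂_MAP = 7.888

n = 19, x̄ = 7.55.
For a Normal prior and Normal likelihood with known variance, the posterior is Normal; its mode equals its mean, the precision-weighted average.
Prior precision 1/σ₀² = 1/16 = 0.0625; data precision n/σ² = 19/25 = 0.76.
μ̂ = (0.0625·12 + 0.76·7.55) / (0.0625 + 0.76) = 6.488/0.8225 = 12976/1645 ≈ 7.888.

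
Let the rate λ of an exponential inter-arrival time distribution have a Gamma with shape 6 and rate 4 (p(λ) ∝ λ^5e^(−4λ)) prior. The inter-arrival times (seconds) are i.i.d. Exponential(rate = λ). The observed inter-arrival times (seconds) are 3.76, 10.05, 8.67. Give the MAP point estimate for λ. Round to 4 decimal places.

The Exponential(rate=λ) likelihood is ∝ λ^n e^(−λΣtᵢ). Here n = 3 and Σtᵢ = 3.76 + 10.05 + 8.67 = 22.48.
Posterior ∝ λ^5e^(−4λ) · λ^3e^(−22.48λ) = λ^8e^(−26.48λ), i.e. Gamma(9, 26.48).
Mode = (a−1)/b = 8/26.48 ≈ 0.3021.

λ̂_MAP = 0.3021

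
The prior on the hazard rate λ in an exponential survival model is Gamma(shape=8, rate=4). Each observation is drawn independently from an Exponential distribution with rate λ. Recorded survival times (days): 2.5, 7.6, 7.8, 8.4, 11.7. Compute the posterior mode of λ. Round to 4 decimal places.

λ̂_MAP = 0.2857

The Exponential(rate=λ) likelihood is ∝ λ^n e^(−λΣtᵢ). Here n = 5 and Σtᵢ = 2.5 + 7.6 + 7.8 + 8.4 + 11.7 = 38.
Posterior ∝ λ^7e^(−4λ) · λ^5e^(−38λ) = λ^12e^(−42λ), i.e. Gamma(13, 42).
Mode = (a−1)/b = 12/42 ≈ 0.2857.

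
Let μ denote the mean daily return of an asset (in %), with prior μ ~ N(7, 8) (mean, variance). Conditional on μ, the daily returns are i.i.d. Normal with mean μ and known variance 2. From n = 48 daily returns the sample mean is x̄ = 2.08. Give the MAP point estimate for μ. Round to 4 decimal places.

n = 48, x̄ = 2.08.
For a Normal prior and Normal likelihood with known variance, the posterior is Normal; its mode equals its mean, the precision-weighted average.
Prior precision 1/σ₀² = 1/8 = 0.125; data precision n/σ² = 48/2 = 24.
μ̂ = (0.125·7 + 24·2.08) / (0.125 + 24) = 50.795/24.125 = 10159/4825 ≈ 2.1055.

μ̂_MAP = 2.1055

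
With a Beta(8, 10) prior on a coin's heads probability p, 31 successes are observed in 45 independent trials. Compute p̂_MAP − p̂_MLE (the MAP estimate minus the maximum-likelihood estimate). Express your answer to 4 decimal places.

MAP − MLE = -0.0659

Posterior is Beta(39, 24); MAP = (39−1)/(63−2) = 38/61 ≈ 0.62295.
MLE ignores the prior: p̂_MLE = k/n = 31/45 ≈ 0.68889.
Difference = 38/61 − 31/45 = -181/2745 ≈ -0.0659.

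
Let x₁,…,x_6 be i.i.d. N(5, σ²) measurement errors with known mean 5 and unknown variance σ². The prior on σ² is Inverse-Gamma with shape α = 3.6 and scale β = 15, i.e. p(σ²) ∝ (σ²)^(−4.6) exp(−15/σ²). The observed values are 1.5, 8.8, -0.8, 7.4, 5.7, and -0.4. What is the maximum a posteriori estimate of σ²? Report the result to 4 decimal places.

Sum of squared deviations about the known mean: SS = (1.5−5)² + (8.8−5)² + (-0.8−5)² + (7.4−5)² + (5.7−5)² + (-0.4−5)² = 95.74.
The Normal likelihood contributes (σ²)^(−n/2) exp(−SS/(2σ²)), so the posterior is Inverse-Gamma(α + n/2, β + SS/2) = Inverse-Gamma(6.6, 62.87).
The mode of Inverse-Gamma(a, b) is b/(a+1) = 62.87/7.6 ≈ 8.2724.

σ̂²_MAP = 8.2724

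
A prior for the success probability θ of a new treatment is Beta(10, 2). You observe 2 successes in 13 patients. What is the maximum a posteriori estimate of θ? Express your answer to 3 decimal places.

θ̂_MAP = 0.478

Prior: Beta(10, 2).
Data: 2 successes in 13 trials. The binomial likelihood contributes θ^2(1−θ)^11, so the posterior is Beta(10+2, 2+11) = Beta(12, 13).
For Beta(a, b) with a, b > 1 the mode is (a−1)/(a+b−2) = 11/23 ≈ 0.478.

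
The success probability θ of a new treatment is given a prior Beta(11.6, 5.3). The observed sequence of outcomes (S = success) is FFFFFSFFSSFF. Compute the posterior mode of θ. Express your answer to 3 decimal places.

θ̂_MAP = 0.506

Prior: Beta(11.6, 5.3).
Data: 3 successes in 12 trials (from the sequence). The binomial likelihood contributes θ^3(1−θ)^9, so the posterior is Beta(11.6+3, 5.3+9) = Beta(14.6, 14.3).
For Beta(a, b) with a, b > 1 the mode is (a−1)/(a+b−2) = 13.6/26.9 ≈ 0.506.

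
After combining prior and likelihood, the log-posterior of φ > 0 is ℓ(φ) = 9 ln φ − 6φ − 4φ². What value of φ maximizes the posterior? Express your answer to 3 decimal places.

ℓ'(φ) = 9/φ − 6 − 8φ. Setting this to zero and multiplying by φ: 8φ² + 6φ − 9 = 0.
φ = (−6 + √(6² + 4·8·9)) / (2·8) = (−6 + √324) / 16 = (−6 + 18)/16 = 3/4.
ℓ''(φ) = −9/φ² − 8 < 0, confirming a maximum.

φ̂_MAP = 0.750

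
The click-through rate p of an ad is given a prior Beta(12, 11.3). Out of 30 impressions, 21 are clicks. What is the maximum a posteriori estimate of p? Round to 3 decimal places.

p̂_MAP = 0.624

Prior: Beta(12, 11.3).
Data: 21 successes in 30 trials. The binomial likelihood contributes p^21(1−p)^9, so the posterior is Beta(12+21, 11.3+9) = Beta(33, 20.3).
For Beta(a, b) with a, b > 1 the mode is (a−1)/(a+b−2) = 32/51.3 ≈ 0.624.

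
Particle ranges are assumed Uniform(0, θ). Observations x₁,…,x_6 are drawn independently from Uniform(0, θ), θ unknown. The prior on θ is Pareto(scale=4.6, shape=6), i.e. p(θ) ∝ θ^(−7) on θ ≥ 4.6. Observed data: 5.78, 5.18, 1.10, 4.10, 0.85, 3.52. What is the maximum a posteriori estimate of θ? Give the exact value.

The Uniform(0, θ) likelihood is θ^(−n) for θ ≥ max(xᵢ), zero otherwise. Here max(xᵢ) = 5.78.
Posterior ∝ θ^(−7) · θ^(−6) = θ^(−13) on θ ≥ max(4.6, 5.78) = 5.78.
This density is strictly decreasing in θ, so the posterior mode lies at the lower boundary of the support.

θ̂_MAP = 5.78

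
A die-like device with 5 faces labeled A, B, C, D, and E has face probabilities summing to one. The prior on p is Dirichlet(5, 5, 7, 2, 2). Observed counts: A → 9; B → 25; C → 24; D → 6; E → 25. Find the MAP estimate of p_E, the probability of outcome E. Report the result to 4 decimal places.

MAP estimate of p_E = 0.2476

The posterior is Dirichlet(αᵢ + nᵢ) = Dirichlet(14, 30, 31, 8, 27).
For a Dirichlet(a₁,…,a_K) with all aᵢ > 1, the mode has j-th component (aⱼ − 1)/(Σaᵢ − K).
Here Σaᵢ = 110 and K = 5, so p_E = (27 − 1)/(110 − 5) = 26/105 ≈ 0.2476.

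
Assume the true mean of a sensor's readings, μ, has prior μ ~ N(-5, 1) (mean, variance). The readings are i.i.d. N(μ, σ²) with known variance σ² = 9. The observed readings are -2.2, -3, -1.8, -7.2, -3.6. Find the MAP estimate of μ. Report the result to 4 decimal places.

μ̂_MAP = -4.4857

n = 5; x̄ = ((-2.2) + (-3) + (-1.8) + (-7.2) + (-3.6))/5 = -17.8/5 = -3.56.
For a Normal prior and Normal likelihood with known variance, the posterior is Normal; its mode equals its mean, the precision-weighted average.
Prior precision 1/σ₀² = 1/1 = 1; data precision n/σ² = 5/9.
μ̂ = (1·(-5) + (5/9)·(-3.56)) / (1 + 5/9) = (-314/45)/(14/9) = -157/35 ≈ -4.4857.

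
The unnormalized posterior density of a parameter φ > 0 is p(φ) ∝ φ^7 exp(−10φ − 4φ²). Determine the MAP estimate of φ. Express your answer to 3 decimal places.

φ̂_MAP = 0.500

ℓ'(φ) = 7/φ − 10 − 8φ. Setting this to zero and multiplying by φ: 8φ² + 10φ − 7 = 0.
φ = (−10 + √(10² + 4·8·7)) / (2·8) = (−10 + √324) / 16 = (−10 + 18)/16 = 1/2.
ℓ''(φ) = −7/φ² − 8 < 0, confirming a maximum.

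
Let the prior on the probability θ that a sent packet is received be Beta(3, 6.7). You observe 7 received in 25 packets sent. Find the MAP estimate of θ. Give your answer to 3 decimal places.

Prior: Beta(3, 6.7).
Data: 7 successes in 25 trials. The binomial likelihood contributes θ^7(1−θ)^18, so the posterior is Beta(3+7, 6.7+18) = Beta(10, 24.7).
For Beta(a, b) with a, b > 1 the mode is (a−1)/(a+b−2) = 9/32.7 ≈ 0.275.

θ̂_MAP = 0.275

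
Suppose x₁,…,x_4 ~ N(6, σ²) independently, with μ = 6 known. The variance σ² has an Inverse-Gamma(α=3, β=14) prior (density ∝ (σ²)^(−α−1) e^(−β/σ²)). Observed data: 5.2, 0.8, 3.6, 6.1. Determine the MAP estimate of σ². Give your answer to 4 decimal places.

Sum of squared deviations about the known mean: SS = (5.2−6)² + (0.8−6)² + (3.6−6)² + (6.1−6)² = 33.45.
The Normal likelihood contributes (σ²)^(−n/2) exp(−SS/(2σ²)), so the posterior is Inverse-Gamma(α + n/2, β + SS/2) = Inverse-Gamma(5, 30.725).
The mode of Inverse-Gamma(a, b) is b/(a+1) = 30.725/6 ≈ 5.1208.

σ̂²_MAP = 5.1208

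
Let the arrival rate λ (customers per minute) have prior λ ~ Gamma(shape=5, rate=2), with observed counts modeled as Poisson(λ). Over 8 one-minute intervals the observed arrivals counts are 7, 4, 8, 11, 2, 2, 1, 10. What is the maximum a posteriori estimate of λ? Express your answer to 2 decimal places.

λ̂_MAP = 4.90

Σxᵢ = 7+4+8+11+2+2+1+10 = 45, with n = 8.
Posterior ∝ λ^4e^(−2λ) · λ^45e^(−8λ) = λ^49e^(−10λ), i.e. Gamma(shape=50, rate=10).
The mode of a Gamma(a, b) with a ≥ 1 (shape–rate) is (a−1)/b = 49/10 ≈ 4.90.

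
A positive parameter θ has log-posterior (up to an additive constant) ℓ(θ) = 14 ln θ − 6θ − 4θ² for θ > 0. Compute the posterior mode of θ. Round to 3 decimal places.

ℓ'(θ) = 14/θ − 6 − 8θ. Setting this to zero and multiplying by θ: 8θ² + 6θ − 14 = 0.
θ = (−6 + √(6² + 4·8·14)) / (2·8) = (−6 + √484) / 16 = (−6 + 22)/16 = 1.
ℓ''(θ) = −14/θ² − 8 < 0, confirming a maximum.

θ̂_MAP = 1.000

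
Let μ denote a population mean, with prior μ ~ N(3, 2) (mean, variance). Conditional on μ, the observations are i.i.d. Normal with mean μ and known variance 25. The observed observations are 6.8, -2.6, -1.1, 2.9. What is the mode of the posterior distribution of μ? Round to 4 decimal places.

n = 4; x̄ = (6.8 + (-2.6) + (-1.1) + 2.9)/4 = 6/4 = 1.5.
For a Normal prior and Normal likelihood with known variance, the posterior is Normal; its mode equals its mean, the precision-weighted average.
Prior precision 1/σ₀² = 1/2 = 0.5; data precision n/σ² = 4/25 = 0.16.
μ̂ = (0.5·3 + 0.16·1.5) / (0.5 + 0.16) = 1.74/0.66 = 29/11 ≈ 2.6364.

μ̂_MAP = 2.6364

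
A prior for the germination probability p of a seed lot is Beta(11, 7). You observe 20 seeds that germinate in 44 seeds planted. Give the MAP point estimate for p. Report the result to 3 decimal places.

Prior: Beta(11, 7).
Data: 20 successes in 44 trials. The binomial likelihood contributes p^20(1−p)^24, so the posterior is Beta(11+20, 7+24) = Beta(31, 31).
For Beta(a, b) with a, b > 1 the mode is (a−1)/(a+b−2) = 30/60 ≈ 0.500.

p̂_MAP = 0.500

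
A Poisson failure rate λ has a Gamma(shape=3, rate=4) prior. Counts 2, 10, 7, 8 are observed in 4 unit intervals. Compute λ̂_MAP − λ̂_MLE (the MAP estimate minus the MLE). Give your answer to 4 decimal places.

Σxᵢ = 27. Posterior is Gamma(30, 8); MAP = (30−1)/8 = 29/8 ≈ 3.62500.
MLE = x̄ = 27/4 ≈ 6.75000.
Difference = 29/8 − 27/4 = -25/8 ≈ -3.1250.

MAP − MLE = -3.1250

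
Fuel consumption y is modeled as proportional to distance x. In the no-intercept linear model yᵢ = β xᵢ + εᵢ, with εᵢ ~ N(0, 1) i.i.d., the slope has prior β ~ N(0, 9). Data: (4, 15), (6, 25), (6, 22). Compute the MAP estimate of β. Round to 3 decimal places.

β̂_MAP = 3.881

log p(β | y) = −Σ(yᵢ − βxᵢ)²/(2·1) − β²/(2·9) + const.
Setting the derivative to zero: Σxᵢ(yᵢ − βxᵢ)/1 − β/9 = 0, so β = Σxᵢyᵢ / (Σxᵢ² + σ²/τ²).
Σxᵢyᵢ = 4·15 + 6·25 + 6·22 = 342; Σxᵢ² = 88; σ²/τ² = 1/9.
β̂_MAP = 342 / (88 + 1/9) = 342/(793/9) = 3078/793 ≈ 3.881.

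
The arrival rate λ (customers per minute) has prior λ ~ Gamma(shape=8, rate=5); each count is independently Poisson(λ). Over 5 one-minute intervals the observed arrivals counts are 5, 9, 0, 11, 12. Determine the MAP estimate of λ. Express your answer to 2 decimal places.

Σxᵢ = 5+9+0+11+12 = 37, with n = 5.
Posterior ∝ λ^7e^(−5λ) · λ^37e^(−5λ) = λ^44e^(−10λ), i.e. Gamma(shape=45, rate=10).
The mode of a Gamma(a, b) with a ≥ 1 (shape–rate) is (a−1)/b = 44/10 ≈ 4.40.

λ̂_MAP = 4.40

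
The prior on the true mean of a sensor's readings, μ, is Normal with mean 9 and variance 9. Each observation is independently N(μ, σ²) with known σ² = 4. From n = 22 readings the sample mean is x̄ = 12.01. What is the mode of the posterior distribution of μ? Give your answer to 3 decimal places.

μ̂_MAP = 11.950

n = 22, x̄ = 12.01.
For a Normal prior and Normal likelihood with known variance, the posterior is Normal; its mode equals its mean, the precision-weighted average.
Prior precision 1/σ₀² = 1/9; data precision n/σ² = 22/4 = 5.5.
μ̂ = ((1/9)·9 + 5.5·12.01) / (1/9 + 5.5) = 67.055/(101/18) = 120699/10100 ≈ 11.950.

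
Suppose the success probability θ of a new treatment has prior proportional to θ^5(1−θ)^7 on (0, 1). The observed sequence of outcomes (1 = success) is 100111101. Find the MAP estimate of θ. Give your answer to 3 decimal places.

The prior density ∝ θ^5(1−θ)^7 is the kernel of Beta(6, 8).
Data: 6 successes in 9 trials (from the sequence). The binomial likelihood contributes θ^6(1−θ)^3, so the posterior is Beta(6+6, 8+3) = Beta(12, 11).
For Beta(a, b) with a, b > 1 the mode is (a−1)/(a+b−2) = 11/21 ≈ 0.524.

θ̂_MAP = 0.524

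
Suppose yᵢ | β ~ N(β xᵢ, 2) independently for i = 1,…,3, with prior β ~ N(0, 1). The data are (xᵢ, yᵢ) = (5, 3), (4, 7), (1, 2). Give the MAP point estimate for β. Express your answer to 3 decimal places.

β̂_MAP = 1.023

log p(β | y) = −Σ(yᵢ − βxᵢ)²/(2·2) − β²/(2·1) + const.
Setting the derivative to zero: Σxᵢ(yᵢ − βxᵢ)/2 − β/1 = 0, so β = Σxᵢyᵢ / (Σxᵢ² + σ²/τ²).
Σxᵢyᵢ = 5·3 + 4·7 + 1·2 = 45; Σxᵢ² = 42; σ²/τ² = 2.
β̂_MAP = 45 / (42 + 2) = 45/44 ≈ 1.023.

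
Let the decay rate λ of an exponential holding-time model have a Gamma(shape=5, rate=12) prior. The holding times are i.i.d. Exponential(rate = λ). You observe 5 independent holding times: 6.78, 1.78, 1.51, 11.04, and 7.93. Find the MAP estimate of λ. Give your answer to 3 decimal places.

The Exponential(rate=λ) likelihood is ∝ λ^n e^(−λΣtᵢ). Here n = 5 and Σtᵢ = 6.78 + 1.78 + 1.51 + 11.04 + 7.93 = 29.04.
Posterior ∝ λ^4e^(−12λ) · λ^5e^(−29.04λ) = λ^9e^(−41.04λ), i.e. Gamma(10, 41.04).
Mode = (a−1)/b = 9/41.04 ≈ 0.219.

λ̂_MAP = 0.219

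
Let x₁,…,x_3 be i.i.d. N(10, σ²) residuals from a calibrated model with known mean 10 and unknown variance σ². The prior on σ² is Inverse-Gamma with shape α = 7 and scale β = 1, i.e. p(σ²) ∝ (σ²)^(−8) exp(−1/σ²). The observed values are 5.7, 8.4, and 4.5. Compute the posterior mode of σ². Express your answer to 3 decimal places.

Sum of squared deviations about the known mean: SS = (5.7−10)² + (8.4−10)² + (4.5−10)² = 51.3.
The Normal likelihood contributes (σ²)^(−n/2) exp(−SS/(2σ²)), so the posterior is Inverse-Gamma(α + n/2, β + SS/2) = Inverse-Gamma(8.5, 26.65).
The mode of Inverse-Gamma(a, b) is b/(a+1) = 26.65/9.5 ≈ 2.805.

σ̂²_MAP = 2.805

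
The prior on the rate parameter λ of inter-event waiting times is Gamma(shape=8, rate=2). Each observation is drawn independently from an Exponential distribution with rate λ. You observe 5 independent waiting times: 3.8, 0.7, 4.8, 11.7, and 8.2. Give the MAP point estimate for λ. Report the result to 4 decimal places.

The Exponential(rate=λ) likelihood is ∝ λ^n e^(−λΣtᵢ). Here n = 5 and Σtᵢ = 3.8 + 0.7 + 4.8 + 11.7 + 8.2 = 29.2.
Posterior ∝ λ^7e^(−2λ) · λ^5e^(−29.2λ) = λ^12e^(−31.2λ), i.e. Gamma(13, 31.2).
Mode = (a−1)/b = 12/31.2 ≈ 0.3846.

λ̂_MAP = 0.3846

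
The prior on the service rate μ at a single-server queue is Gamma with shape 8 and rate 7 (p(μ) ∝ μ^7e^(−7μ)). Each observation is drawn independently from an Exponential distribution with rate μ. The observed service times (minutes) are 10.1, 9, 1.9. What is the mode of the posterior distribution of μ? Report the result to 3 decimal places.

μ̂_MAP = 0.357

The Exponential(rate=μ) likelihood is ∝ μ^n e^(−μΣtᵢ). Here n = 3 and Σtᵢ = 10.1 + 9 + 1.9 = 21.
Posterior ∝ μ^7e^(−7μ) · μ^3e^(−21μ) = μ^10e^(−28μ), i.e. Gamma(11, 28).
Mode = (a−1)/b = 10/28 ≈ 0.357.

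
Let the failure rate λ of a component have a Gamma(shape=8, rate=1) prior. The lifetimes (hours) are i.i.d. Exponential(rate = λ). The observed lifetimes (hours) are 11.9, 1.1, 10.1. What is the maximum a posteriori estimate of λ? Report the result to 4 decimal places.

λ̂_MAP = 0.4149

The Exponential(rate=λ) likelihood is ∝ λ^n e^(−λΣtᵢ). Here n = 3 and Σtᵢ = 11.9 + 1.1 + 10.1 = 23.1.
Posterior ∝ λ^7e^(−1λ) · λ^3e^(−23.1λ) = λ^10e^(−24.1λ), i.e. Gamma(11, 24.1).
Mode = (a−1)/b = 10/24.1 ≈ 0.4149.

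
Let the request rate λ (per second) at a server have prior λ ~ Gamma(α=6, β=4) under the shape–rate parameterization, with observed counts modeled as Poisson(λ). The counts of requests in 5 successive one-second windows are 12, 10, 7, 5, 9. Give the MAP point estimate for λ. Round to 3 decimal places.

λ̂_MAP = 5.333

Σxᵢ = 12+10+7+5+9 = 43, with n = 5.
Posterior ∝ λ^5e^(−4λ) · λ^43e^(−5λ) = λ^48e^(−9λ), i.e. Gamma(shape=49, rate=9).
The mode of a Gamma(a, b) with a ≥ 1 (shape–rate) is (a−1)/b = 48/9 ≈ 5.333.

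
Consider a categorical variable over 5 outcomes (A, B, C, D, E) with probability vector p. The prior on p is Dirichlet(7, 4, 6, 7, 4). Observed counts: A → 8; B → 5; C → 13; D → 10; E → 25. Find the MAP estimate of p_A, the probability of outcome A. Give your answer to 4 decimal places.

The posterior is Dirichlet(αᵢ + nᵢ) = Dirichlet(15, 9, 19, 17, 29).
For a Dirichlet(a₁,…,a_K) with all aᵢ > 1, the mode has j-th component (aⱼ − 1)/(Σaᵢ − K).
Here Σaᵢ = 89 and K = 5, so p_A = (15 − 1)/(89 − 5) = 14/84 ≈ 0.1667.

MAP estimate of p_A = 0.1667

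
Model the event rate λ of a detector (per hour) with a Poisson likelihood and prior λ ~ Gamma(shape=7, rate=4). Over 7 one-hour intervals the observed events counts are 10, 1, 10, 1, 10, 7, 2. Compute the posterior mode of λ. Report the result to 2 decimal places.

Σxᵢ = 10+1+10+1+10+7+2 = 41, with n = 7.
Posterior ∝ λ^6e^(−4λ) · λ^41e^(−7λ) = λ^47e^(−11λ), i.e. Gamma(shape=48, rate=11).
The mode of a Gamma(a, b) with a ≥ 1 (shape–rate) is (a−1)/b = 47/11 ≈ 4.27.

λ̂_MAP = 4.27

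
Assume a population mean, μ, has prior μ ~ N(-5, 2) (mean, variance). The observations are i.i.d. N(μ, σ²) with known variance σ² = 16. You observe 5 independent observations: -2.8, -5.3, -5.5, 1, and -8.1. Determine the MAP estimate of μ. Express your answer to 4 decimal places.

μ̂_MAP = -4.6692

n = 5; x̄ = ((-2.8) + (-5.3) + (-5.5) + 1 + (-8.1))/5 = -20.7/5 = -4.14.
For a Normal prior and Normal likelihood with known variance, the posterior is Normal; its mode equals its mean, the precision-weighted average.
Prior precision 1/σ₀² = 1/2 = 0.5; data precision n/σ² = 5/16 = 0.3125.
μ̂ = (0.5·(-5) + 0.3125·(-4.14)) / (0.5 + 0.3125) = (-3.79375)/0.8125 = -607/130 ≈ -4.6692.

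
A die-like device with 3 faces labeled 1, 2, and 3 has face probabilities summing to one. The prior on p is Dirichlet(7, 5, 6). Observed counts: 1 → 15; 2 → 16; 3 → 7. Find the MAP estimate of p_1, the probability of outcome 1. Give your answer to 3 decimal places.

MAP estimate: 0.396

The posterior is Dirichlet(αᵢ + nᵢ) = Dirichlet(22, 21, 13).
For a Dirichlet(a₁,…,a_K) with all aᵢ > 1, the mode has j-th component (aⱼ − 1)/(Σaᵢ − K).
Here Σaᵢ = 56 and K = 3, so p_1 = (22 − 1)/(56 − 3) = 21/53 ≈ 0.396.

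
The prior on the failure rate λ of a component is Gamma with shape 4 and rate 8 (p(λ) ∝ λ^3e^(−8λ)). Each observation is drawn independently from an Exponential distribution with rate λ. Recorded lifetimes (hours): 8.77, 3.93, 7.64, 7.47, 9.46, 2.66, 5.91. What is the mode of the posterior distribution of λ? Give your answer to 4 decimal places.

The Exponential(rate=λ) likelihood is ∝ λ^n e^(−λΣtᵢ). Here n = 7 and Σtᵢ = 8.77 + 3.93 + 7.64 + 7.47 + 9.46 + 2.66 + 5.91 = 45.84.
Posterior ∝ λ^3e^(−8λ) · λ^7e^(−45.84λ) = λ^10e^(−53.84λ), i.e. Gamma(11, 53.84).
Mode = (a−1)/b = 10/53.84 ≈ 0.1857.

λ̂_MAP = 0.1857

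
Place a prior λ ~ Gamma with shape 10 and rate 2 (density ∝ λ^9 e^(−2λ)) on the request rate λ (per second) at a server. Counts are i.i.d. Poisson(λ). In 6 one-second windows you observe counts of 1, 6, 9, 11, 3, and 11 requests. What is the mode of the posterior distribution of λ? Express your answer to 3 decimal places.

Σxᵢ = 1+6+9+11+3+11 = 41, with n = 6.
Posterior ∝ λ^9e^(−2λ) · λ^41e^(−6λ) = λ^50e^(−8λ), i.e. Gamma(shape=51, rate=8).
The mode of a Gamma(a, b) with a ≥ 1 (shape–rate) is (a−1)/b = 50/8 ≈ 6.250.

λ̂_MAP = 6.250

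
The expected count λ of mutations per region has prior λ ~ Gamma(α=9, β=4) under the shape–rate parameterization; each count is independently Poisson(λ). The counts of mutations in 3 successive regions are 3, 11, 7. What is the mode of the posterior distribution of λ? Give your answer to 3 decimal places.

Σxᵢ = 3+11+7 = 21, with n = 3.
Posterior ∝ λ^8e^(−4λ) · λ^21e^(−3λ) = λ^29e^(−7λ), i.e. Gamma(shape=30, rate=7).
The mode of a Gamma(a, b) with a ≥ 1 (shape–rate) is (a−1)/b = 29/7 ≈ 4.143.

λ̂_MAP = 4.143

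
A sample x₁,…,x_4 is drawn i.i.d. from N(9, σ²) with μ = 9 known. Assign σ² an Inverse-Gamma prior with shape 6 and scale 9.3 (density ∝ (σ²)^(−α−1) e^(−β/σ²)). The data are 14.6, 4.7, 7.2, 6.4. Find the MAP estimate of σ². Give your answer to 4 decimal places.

Sum of squared deviations about the known mean: SS = (14.6−9)² + (4.7−9)² + (7.2−9)² + (6.4−9)² = 59.85.
The Normal likelihood contributes (σ²)^(−n/2) exp(−SS/(2σ²)), so the posterior is Inverse-Gamma(α + n/2, β + SS/2) = Inverse-Gamma(8, 39.225).
The mode of Inverse-Gamma(a, b) is b/(a+1) = 39.225/9 ≈ 4.3583.

σ̂²_MAP = 4.3583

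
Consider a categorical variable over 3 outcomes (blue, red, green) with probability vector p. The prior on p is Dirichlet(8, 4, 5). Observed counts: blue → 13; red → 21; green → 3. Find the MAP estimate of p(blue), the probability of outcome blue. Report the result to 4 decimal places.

MAP estimate of p(blue) = 0.3922

The posterior is Dirichlet(αᵢ + nᵢ) = Dirichlet(21, 25, 8).
For a Dirichlet(a₁,…,a_K) with all aᵢ > 1, the mode has j-th component (aⱼ − 1)/(Σaᵢ − K).
Here Σaᵢ = 54 and K = 3, so p(blue) = (21 − 1)/(54 − 3) = 20/51 ≈ 0.3922.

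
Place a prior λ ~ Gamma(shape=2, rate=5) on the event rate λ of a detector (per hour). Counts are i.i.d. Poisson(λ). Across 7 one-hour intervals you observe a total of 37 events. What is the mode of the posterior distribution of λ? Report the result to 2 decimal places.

Σxᵢ = 37, n = 7.
Posterior ∝ λe^(−5λ) · λ^37e^(−7λ) = λ^38e^(−12λ), i.e. Gamma(shape=39, rate=12).
The mode of a Gamma(a, b) with a ≥ 1 (shape–rate) is (a−1)/b = 38/12 ≈ 3.17.

λ̂_MAP = 3.17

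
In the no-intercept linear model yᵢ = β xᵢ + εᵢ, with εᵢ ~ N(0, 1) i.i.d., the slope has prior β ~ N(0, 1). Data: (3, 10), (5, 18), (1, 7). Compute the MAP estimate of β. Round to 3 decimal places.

β̂_MAP = 3.528

log p(β | y) = −Σ(yᵢ − βxᵢ)²/(2·1) − β²/(2·1) + const.
Setting the derivative to zero: Σxᵢ(yᵢ − βxᵢ)/1 − β/1 = 0, so β = Σxᵢyᵢ / (Σxᵢ² + σ²/τ²).
Σxᵢyᵢ = 3·10 + 5·18 + 1·7 = 127; Σxᵢ² = 35; σ²/τ² = 1.
β̂_MAP = 127 / (35 + 1) = 127/36 ≈ 3.528.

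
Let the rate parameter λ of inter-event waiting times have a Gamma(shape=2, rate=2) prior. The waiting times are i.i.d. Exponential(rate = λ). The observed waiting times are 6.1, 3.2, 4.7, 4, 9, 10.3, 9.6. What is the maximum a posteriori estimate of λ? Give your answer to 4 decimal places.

The Exponential(rate=λ) likelihood is ∝ λ^n e^(−λΣtᵢ). Here n = 7 and Σtᵢ = 6.1 + 3.2 + 4.7 + 4 + 9 + 10.3 + 9.6 = 46.9.
Posterior ∝ λe^(−2λ) · λ^7e^(−46.9λ) = λ^8e^(−48.9λ), i.e. Gamma(9, 48.9).
Mode = (a−1)/b = 8/48.9 ≈ 0.1636.

λ̂_MAP = 0.1636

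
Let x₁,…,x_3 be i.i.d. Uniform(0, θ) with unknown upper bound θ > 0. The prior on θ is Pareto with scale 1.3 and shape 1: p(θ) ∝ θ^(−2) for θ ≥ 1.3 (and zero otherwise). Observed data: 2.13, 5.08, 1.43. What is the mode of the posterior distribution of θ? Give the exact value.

θ̂_MAP = 5.08

The Uniform(0, θ) likelihood is θ^(−n) for θ ≥ max(xᵢ), zero otherwise. Here max(xᵢ) = 5.08.
Posterior ∝ θ^(−2) · θ^(−3) = θ^(−5) on θ ≥ max(1.3, 5.08) = 5.08.
This density is strictly decreasing in θ, so the posterior mode lies at the lower boundary of the support.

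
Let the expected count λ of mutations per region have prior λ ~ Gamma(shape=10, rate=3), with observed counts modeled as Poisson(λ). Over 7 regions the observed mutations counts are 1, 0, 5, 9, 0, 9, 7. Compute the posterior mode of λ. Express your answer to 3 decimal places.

λ̂_MAP = 4.000

Σxᵢ = 1+0+5+9+0+9+7 = 31, with n = 7.
Posterior ∝ λ^9e^(−3λ) · λ^31e^(−7λ) = λ^40e^(−10λ), i.e. Gamma(shape=41, rate=10).
The mode of a Gamma(a, b) with a ≥ 1 (shape–rate) is (a−1)/b = 40/10 ≈ 4.000.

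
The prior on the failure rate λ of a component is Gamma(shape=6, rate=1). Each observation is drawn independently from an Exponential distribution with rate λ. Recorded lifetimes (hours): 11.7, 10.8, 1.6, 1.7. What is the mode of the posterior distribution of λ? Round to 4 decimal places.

The Exponential(rate=λ) likelihood is ∝ λ^n e^(−λΣtᵢ). Here n = 4 and Σtᵢ = 11.7 + 10.8 + 1.6 + 1.7 = 25.8.
Posterior ∝ λ^5e^(−1λ) · λ^4e^(−25.8λ) = λ^9e^(−26.8λ), i.e. Gamma(10, 26.8).
Mode = (a−1)/b = 9/26.8 ≈ 0.3358.

λ̂_MAP = 0.3358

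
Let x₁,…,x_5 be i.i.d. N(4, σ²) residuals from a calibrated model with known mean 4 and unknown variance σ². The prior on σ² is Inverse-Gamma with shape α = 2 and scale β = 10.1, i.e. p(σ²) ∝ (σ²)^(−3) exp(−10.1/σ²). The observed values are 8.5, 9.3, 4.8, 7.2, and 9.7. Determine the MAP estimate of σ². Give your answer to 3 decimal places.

σ̂²_MAP = 10.174

Sum of squared deviations about the known mean: SS = (8.5−4)² + (9.3−4)² + (4.8−4)² + (7.2−4)² + (9.7−4)² = 91.71.
The Normal likelihood contributes (σ²)^(−n/2) exp(−SS/(2σ²)), so the posterior is Inverse-Gamma(α + n/2, β + SS/2) = Inverse-Gamma(4.5, 55.955).
The mode of Inverse-Gamma(a, b) is b/(a+1) = 55.955/5.5 ≈ 10.174.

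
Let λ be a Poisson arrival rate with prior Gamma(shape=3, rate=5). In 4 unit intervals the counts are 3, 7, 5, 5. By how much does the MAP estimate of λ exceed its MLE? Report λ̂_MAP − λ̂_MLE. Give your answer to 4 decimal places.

Σxᵢ = 20. Posterior is Gamma(23, 9); MAP = (23−1)/9 = 22/9 ≈ 2.44444.
MLE = x̄ = 20/4 ≈ 5.00000.
Difference = 22/9 − 20/4 = -23/9 ≈ -2.5556.

MAP − MLE = -2.5556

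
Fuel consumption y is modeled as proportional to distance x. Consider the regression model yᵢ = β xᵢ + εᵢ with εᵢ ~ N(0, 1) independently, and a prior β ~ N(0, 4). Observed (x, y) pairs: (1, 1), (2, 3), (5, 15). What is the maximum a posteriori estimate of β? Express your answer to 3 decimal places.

β̂_MAP = 2.711

log p(β | y) = −Σ(yᵢ − βxᵢ)²/(2·1) − β²/(2·4) + const.
Setting the derivative to zero: Σxᵢ(yᵢ − βxᵢ)/1 − β/4 = 0, so β = Σxᵢyᵢ / (Σxᵢ² + σ²/τ²).
Σxᵢyᵢ = 1·1 + 2·3 + 5·15 = 82; Σxᵢ² = 30; σ²/τ² = 0.25.
β̂_MAP = 82 / (30 + 0.25) = 82/30.25 ≈ 2.711.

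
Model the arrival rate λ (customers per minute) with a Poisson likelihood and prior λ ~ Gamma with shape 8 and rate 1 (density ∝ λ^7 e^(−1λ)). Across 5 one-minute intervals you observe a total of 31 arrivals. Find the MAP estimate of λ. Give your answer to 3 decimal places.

λ̂_MAP = 6.333

Σxᵢ = 31, n = 5.
Posterior ∝ λ^7e^(−1λ) · λ^31e^(−5λ) = λ^38e^(−6λ), i.e. Gamma(shape=39, rate=6).
The mode of a Gamma(a, b) with a ≥ 1 (shape–rate) is (a−1)/b = 38/6 ≈ 6.333.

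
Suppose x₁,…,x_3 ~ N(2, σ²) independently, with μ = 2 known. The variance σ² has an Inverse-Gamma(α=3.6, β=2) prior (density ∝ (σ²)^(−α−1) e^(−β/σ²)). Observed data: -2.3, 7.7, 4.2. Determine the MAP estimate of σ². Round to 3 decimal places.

σ̂²_MAP = 4.903

Sum of squared deviations about the known mean: SS = (-2.3−2)² + (7.7−2)² + (4.2−2)² = 55.82.
The Normal likelihood contributes (σ²)^(−n/2) exp(−SS/(2σ²)), so the posterior is Inverse-Gamma(α + n/2, β + SS/2) = Inverse-Gamma(5.1, 29.91).
The mode of Inverse-Gamma(a, b) is b/(a+1) = 29.91/6.1 ≈ 4.903.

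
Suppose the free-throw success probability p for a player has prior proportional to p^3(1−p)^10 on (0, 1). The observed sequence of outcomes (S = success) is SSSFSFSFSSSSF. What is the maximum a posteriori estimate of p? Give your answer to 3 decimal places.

The prior density ∝ p^3(1−p)^10 is the kernel of Beta(4, 11).
Data: 9 successes in 13 trials (from the sequence). The binomial likelihood contributes p^9(1−p)^4, so the posterior is Beta(4+9, 11+4) = Beta(13, 15).
For Beta(a, b) with a, b > 1 the mode is (a−1)/(a+b−2) = 12/26 ≈ 0.462.

p̂_MAP = 0.462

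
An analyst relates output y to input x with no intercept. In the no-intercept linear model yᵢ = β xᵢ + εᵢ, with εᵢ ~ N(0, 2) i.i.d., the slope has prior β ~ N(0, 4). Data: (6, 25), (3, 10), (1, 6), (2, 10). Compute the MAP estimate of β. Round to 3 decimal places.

β̂_MAP = 4.079

log p(β | y) = −Σ(yᵢ − βxᵢ)²/(2·2) − β²/(2·4) + const.
Setting the derivative to zero: Σxᵢ(yᵢ − βxᵢ)/2 − β/4 = 0, so β = Σxᵢyᵢ / (Σxᵢ² + σ²/τ²).
Σxᵢyᵢ = 6·25 + 3·10 + 1·6 + 2·10 = 206; Σxᵢ² = 50; σ²/τ² = 0.5.
β̂_MAP = 206 / (50 + 0.5) = 206/50.5 ≈ 4.079.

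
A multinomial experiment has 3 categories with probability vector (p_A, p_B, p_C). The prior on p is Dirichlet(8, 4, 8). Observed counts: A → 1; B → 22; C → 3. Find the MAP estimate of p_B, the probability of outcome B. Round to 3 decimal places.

MAP estimate of p_B = 0.581

The posterior is Dirichlet(αᵢ + nᵢ) = Dirichlet(9, 26, 11).
For a Dirichlet(a₁,…,a_K) with all aᵢ > 1, the mode has j-th component (aⱼ − 1)/(Σaᵢ − K).
Here Σaᵢ = 46 and K = 3, so p_B = (26 − 1)/(46 − 3) = 25/43 ≈ 0.581.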